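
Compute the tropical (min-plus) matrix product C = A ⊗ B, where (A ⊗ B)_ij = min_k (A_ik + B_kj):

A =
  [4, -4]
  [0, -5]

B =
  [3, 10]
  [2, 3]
A ⊗ B =
  [-2, -1]
  [-3, -2]

Apply the min-plus product entry-by-entry:
  C[0][0] = min over k of (A[0][0] + B[0][0] = 4 + 3 = 7, A[0][1] + B[1][0] = -4 + 2 = -2) = -2 (attained at k = 1)
  C[0][1] = min over k of (A[0][0] + B[0][1] = 4 + 10 = 14, A[0][1] + B[1][1] = -4 + 3 = -1) = -1 (attained at k = 1)
  C[1][0] = min over k of (A[1][0] + B[0][0] = 0 + 3 = 3, A[1][1] + B[1][0] = -5 + 2 = -3) = -3 (attained at k = 1)
  C[1][1] = min over k of (A[1][0] + B[0][1] = 0 + 10 = 10, A[1][1] + B[1][1] = -5 + 3 = -2) = -2 (attained at k = 1)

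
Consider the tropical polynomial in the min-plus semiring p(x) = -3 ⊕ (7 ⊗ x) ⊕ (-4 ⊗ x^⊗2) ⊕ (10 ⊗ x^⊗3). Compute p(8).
p(8) = -3

A tropical monomial a ⊗ x^⊗i evaluates to a + i · x. Evaluating each term at x = 8:
  Term 0 contributes -3 + 0 · 8 = -3
  Term 1 contributes 7 + 1 · 8 = 15
  Term 2 contributes -4 + 2 · 8 = 12
  Term 3 contributes 10 + 3 · 8 = 34
p(8) = ⊕ of these = min[-3, 15, 12, 34] = -3.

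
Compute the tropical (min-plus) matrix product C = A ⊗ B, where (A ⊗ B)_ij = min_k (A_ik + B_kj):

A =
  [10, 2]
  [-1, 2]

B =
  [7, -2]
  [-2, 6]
A ⊗ B =
  [0, 8]
  [0, -3]

Apply the min-plus product entry-by-entry:
  C[0][0] = min over k of (A[0][0] + B[0][0] = 10 + 7 = 17, A[0][1] + B[1][0] = 2 + -2 = 0) = 0 (attained at k = 1)
  C[0][1] = min over k of (A[0][0] + B[0][1] = 10 + -2 = 8, A[0][1] + B[1][1] = 2 + 6 = 8) = 8 (attained at k = 0)
  C[1][0] = min over k of (A[1][0] + B[0][0] = -1 + 7 = 6, A[1][1] + B[1][0] = 2 + -2 = 0) = 0 (attained at k = 1)
  C[1][1] = min over k of (A[1][0] + B[0][1] = -1 + -2 = -3, A[1][1] + B[1][1] = 2 + 6 = 8) = -3 (attained at k = 0)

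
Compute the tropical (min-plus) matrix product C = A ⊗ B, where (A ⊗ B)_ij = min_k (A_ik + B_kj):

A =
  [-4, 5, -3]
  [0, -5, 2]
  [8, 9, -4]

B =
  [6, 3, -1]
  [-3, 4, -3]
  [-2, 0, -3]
A ⊗ B =
  [-5, -3, -6]
  [-8, -1, -8]
  [-6, -4, -7]

Apply the min-plus product entry-by-entry:
  C[0][0] = min over k of (A[0][0] + B[0][0] = -4 + 6 = 2, A[0][1] + B[1][0] = 5 + -3 = 2, A[0][2] + B[2][0] = -3 + -2 = -5) = -5 (attained at k = 2)
  C[0][1] = min over k of (A[0][0] + B[0][1] = -4 + 3 = -1, A[0][1] + B[1][1] = 5 + 4 = 9, A[0][2] + B[2][1] = -3 + 0 = -3) = -3 (attained at k = 2)
  C[0][2] = min over k of (A[0][0] + B[0][2] = -4 + -1 = -5, A[0][1] + B[1][2] = 5 + -3 = 2, A[0][2] + B[2][2] = -3 + -3 = -6) = -6 (attained at k = 2)
  C[1][0] = min over k of (A[1][0] + B[0][0] = 0 + 6 = 6, A[1][1] + B[1][0] = -5 + -3 = -8, A[1][2] + B[2][0] = 2 + -2 = 0) = -8 (attained at k = 1)
  C[1][1] = min over k of (A[1][0] + B[0][1] = 0 + 3 = 3, A[1][1] + B[1][1] = -5 + 4 = -1, A[1][2] + B[2][1] = 2 + 0 = 2) = -1 (attained at k = 1)
  C[1][2] = min over k of (A[1][0] + B[0][2] = 0 + -1 = -1, A[1][1] + B[1][2] = -5 + -3 = -8, A[1][2] + B[2][2] = 2 + -3 = -1) = -8 (attained at k = 1)
  C[2][0] = min over k of (A[2][0] + B[0][0] = 8 + 6 = 14, A[2][1] + B[1][0] = 9 + -3 = 6, A[2][2] + B[2][0] = -4 + -2 = -6) = -6 (attained at k = 2)
  C[2][1] = min over k of (A[2][0] + B[0][1] = 8 + 3 = 11, A[2][1] + B[1][1] = 9 + 4 = 13, A[2][2] + B[2][1] = -4 + 0 = -4) = -4 (attained at k = 2)
  C[2][2] = min over k of (A[2][0] + B[0][2] = 8 + -1 = 7, A[2][1] + B[1][2] = 9 + -3 = 6, A[2][2] + B[2][2] = -4 + -3 = -7) = -7 (attained at k = 2)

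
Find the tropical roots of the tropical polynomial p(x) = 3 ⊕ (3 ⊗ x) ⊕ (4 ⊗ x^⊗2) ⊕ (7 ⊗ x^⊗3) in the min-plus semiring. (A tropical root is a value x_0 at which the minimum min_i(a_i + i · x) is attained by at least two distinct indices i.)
Roots: {-3, -1, 0}

Each tropical root is a break point of the lower envelope of the lines y = a_i + i · x (there are 4 lines, with slopes 0, 1, ..., 3). Only the lines that attain the minimum somewhere contribute to roots; other lines are dominated. Here the surviving (envelope) indices are i = 3, i = 2, i = 1, i = 0.
Intersections between consecutive envelope lines give the roots: for adjacent envelope indices i < j the intersection is x = (a_i − a_j) / (j − i). Reading off the sorted break points: {-3, -1, 0}.
Verification: at each break x_0, at least two indices attain the minimum of min_i(a_i + i · x_0).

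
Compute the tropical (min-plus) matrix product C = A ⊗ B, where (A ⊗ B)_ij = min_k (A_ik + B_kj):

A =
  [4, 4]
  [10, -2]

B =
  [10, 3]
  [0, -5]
A ⊗ B =
  [4, -1]
  [-2, -7]

Apply the min-plus product entry-by-entry:
  C[0][0] = min over k of (A[0][0] + B[0][0] = 4 + 10 = 14, A[0][1] + B[1][0] = 4 + 0 = 4) = 4 (attained at k = 1)
  C[0][1] = min over k of (A[0][0] + B[0][1] = 4 + 3 = 7, A[0][1] + B[1][1] = 4 + -5 = -1) = -1 (attained at k = 1)
  C[1][0] = min over k of (A[1][0] + B[0][0] = 10 + 10 = 20, A[1][1] + B[1][0] = -2 + 0 = -2) = -2 (attained at k = 1)
  C[1][1] = min over k of (A[1][0] + B[0][1] = 10 + 3 = 13, A[1][1] + B[1][1] = -2 + -5 = -7) = -7 (attained at k = 1)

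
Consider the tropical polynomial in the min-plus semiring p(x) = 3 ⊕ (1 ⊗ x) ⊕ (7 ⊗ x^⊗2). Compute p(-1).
p(-1) = 0

A tropical monomial a ⊗ x^⊗i evaluates to a + i · x. Evaluating each term at x = -1:
  Term 0 contributes 3 + 0 · -1 = 3
  Term 1 contributes 1 + 1 · -1 = 0
  Term 2 contributes 7 + 2 · -1 = 5
p(-1) = ⊕ of these = min[3, 0, 5] = 0.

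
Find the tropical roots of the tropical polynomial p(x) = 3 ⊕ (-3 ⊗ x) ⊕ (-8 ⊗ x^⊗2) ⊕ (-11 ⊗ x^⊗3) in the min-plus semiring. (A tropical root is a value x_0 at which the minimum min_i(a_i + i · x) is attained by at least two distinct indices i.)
Roots: {3, 5, 6}

Each tropical root is a break point of the lower envelope of the lines y = a_i + i · x (there are 4 lines, with slopes 0, 1, ..., 3). Only the lines that attain the minimum somewhere contribute to roots; other lines are dominated. Here the surviving (envelope) indices are i = 3, i = 2, i = 1, i = 0.
Intersections between consecutive envelope lines give the roots: for adjacent envelope indices i < j the intersection is x = (a_i − a_j) / (j − i). Reading off the sorted break points: {3, 5, 6}.
Verification: at each break x_0, at least two indices attain the minimum of min_i(a_i + i · x_0).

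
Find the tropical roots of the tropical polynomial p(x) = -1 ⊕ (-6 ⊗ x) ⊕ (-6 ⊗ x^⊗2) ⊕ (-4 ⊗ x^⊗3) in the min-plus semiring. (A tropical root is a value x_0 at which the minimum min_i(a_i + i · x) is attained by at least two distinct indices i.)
Roots: {-2, 0, 5}

Each tropical root is a break point of the lower envelope of the lines y = a_i + i · x (there are 4 lines, with slopes 0, 1, ..., 3). Only the lines that attain the minimum somewhere contribute to roots; other lines are dominated. Here the surviving (envelope) indices are i = 3, i = 2, i = 1, i = 0.
Intersections between consecutive envelope lines give the roots: for adjacent envelope indices i < j the intersection is x = (a_i − a_j) / (j − i). Reading off the sorted break points: {-2, 0, 5}.
Verification: at each break x_0, at least two indices attain the minimum of min_i(a_i + i · x_0).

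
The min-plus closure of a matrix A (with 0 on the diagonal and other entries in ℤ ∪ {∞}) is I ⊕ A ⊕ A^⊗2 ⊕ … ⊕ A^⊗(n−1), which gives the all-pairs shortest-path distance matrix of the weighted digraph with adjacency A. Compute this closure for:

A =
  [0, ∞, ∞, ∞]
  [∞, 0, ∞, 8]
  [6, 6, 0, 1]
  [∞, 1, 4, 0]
Closure =
  [0, ∞, ∞, ∞]
  [18, 0, 12, 8]
  [6, 2, 0, 1]
  [10, 1, 4, 0]

This is the Floyd-Warshall all-pairs shortest-path computation. For each intermediate vertex k = 0, 1, …, 3, update dist[i][j] ← min(dist[i][j], dist[i][k] + dist[k][j]). The final matrix gives, for each (i, j), the minimum total weight of any directed path from i to j (possibly empty when i = j).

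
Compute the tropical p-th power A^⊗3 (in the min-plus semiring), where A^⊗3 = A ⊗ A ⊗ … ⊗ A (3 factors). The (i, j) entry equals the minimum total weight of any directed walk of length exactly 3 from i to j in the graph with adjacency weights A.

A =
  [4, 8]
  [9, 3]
A^⊗3 =
  [12, 14]
  [15, 9]

Each entry (A^⊗3)_ij equals the minimum over all length-3 walks i = v_0 → v_1 → … → v_3 = j of Σ_t A[v_t][v_{t+1}]. For example, for (i, j) = (0, 1) we minimise over 4 possible intermediate vertex sequences; the minimum is 14, attained along the walk 0 → 1 → 1 → 1.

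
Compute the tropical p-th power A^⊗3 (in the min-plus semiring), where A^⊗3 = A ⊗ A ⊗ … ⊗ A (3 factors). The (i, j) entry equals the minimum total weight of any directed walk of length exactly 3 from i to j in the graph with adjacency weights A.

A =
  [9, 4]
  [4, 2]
A^⊗3 =
  [10, 8]
  [8, 6]

Each entry (A^⊗3)_ij equals the minimum over all length-3 walks i = v_0 → v_1 → … → v_3 = j of Σ_t A[v_t][v_{t+1}]. For example, for (i, j) = (0, 1) we minimise over 4 possible intermediate vertex sequences; the minimum is 8, attained along the walk 0 → 1 → 1 → 1.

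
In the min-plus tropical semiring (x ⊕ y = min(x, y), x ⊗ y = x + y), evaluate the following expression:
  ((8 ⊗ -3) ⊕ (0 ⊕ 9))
((8 ⊗ -3) ⊕ (0 ⊕ 9)) = 0

Expand innermost to outermost. Recall ⊕ takes the minimum of its arguments and ⊗ takes their sum. Working out the expression ((8 ⊗ -3) ⊕ (0 ⊕ 9)) gives 0.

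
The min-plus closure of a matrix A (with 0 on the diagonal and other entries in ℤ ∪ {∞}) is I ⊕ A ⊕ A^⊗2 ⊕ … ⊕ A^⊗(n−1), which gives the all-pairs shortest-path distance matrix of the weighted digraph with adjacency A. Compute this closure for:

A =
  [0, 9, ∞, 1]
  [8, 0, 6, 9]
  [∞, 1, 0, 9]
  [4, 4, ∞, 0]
Closure =
  [0, 5, 11, 1]
  [8, 0, 6, 9]
  [9, 1, 0, 9]
  [4, 4, 10, 0]

This is the Floyd-Warshall all-pairs shortest-path computation. For each intermediate vertex k = 0, 1, …, 3, update dist[i][j] ← min(dist[i][j], dist[i][k] + dist[k][j]). The final matrix gives, for each (i, j), the minimum total weight of any directed path from i to j (possibly empty when i = j).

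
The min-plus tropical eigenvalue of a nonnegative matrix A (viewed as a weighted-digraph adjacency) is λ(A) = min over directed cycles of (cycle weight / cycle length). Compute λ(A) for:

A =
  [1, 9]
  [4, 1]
λ(A) = 1

Enumerate directed cycles and compute their means (weight / length). Sample:
  cycle 0 → 0: weight = 1, length = 1, mean = 1/1 ≈ 1.000
  cycle 1 → 1: weight = 1, length = 1, mean = 1/1 ≈ 1.000
  cycle 0 → 1 → 0: weight = 13, length = 2, mean = 13/2 ≈ 6.500
  cycle 1 → 0 → 1: weight = 13, length = 2, mean = 13/2 ≈ 6.500
Minimum mean = 1.000, attained e.g. along the cycle 0 → 0 with weight 1 and length 1. So λ(A) = 1/1 = 1.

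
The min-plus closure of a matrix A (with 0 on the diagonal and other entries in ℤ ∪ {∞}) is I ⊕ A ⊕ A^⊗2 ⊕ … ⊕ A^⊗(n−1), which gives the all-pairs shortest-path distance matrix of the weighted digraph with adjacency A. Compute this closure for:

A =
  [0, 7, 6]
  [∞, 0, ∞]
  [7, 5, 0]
Closure =
  [0, 7, 6]
  [∞, 0, ∞]
  [7, 5, 0]

This is the Floyd-Warshall all-pairs shortest-path computation. For each intermediate vertex k = 0, 1, …, 2, update dist[i][j] ← min(dist[i][j], dist[i][k] + dist[k][j]). The final matrix gives, for each (i, j), the minimum total weight of any directed path from i to j (possibly empty when i = j).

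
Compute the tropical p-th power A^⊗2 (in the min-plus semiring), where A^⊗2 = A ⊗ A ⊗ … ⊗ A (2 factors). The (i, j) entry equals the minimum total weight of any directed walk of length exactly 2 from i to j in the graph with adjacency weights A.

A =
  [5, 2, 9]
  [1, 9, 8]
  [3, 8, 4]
A^⊗2 =
  [3, 7, 10]
  [6, 3, 10]
  [7, 5, 8]

Each entry (A^⊗2)_ij equals the minimum over all length-2 walks i = v_0 → v_1 → … → v_2 = j of Σ_t A[v_t][v_{t+1}]. For example, for (i, j) = (0, 2) we minimise over 3 possible intermediate vertex sequences; the minimum is 10, attained along the walk 0 → 1 → 2.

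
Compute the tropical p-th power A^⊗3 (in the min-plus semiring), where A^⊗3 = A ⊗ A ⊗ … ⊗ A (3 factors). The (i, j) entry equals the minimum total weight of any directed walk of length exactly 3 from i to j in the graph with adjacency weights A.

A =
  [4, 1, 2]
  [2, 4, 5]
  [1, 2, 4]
A^⊗3 =
  [6, 4, 5]
  [5, 6, 8]
  [4, 5, 6]

Each entry (A^⊗3)_ij equals the minimum over all length-3 walks i = v_0 → v_1 → … → v_3 = j of Σ_t A[v_t][v_{t+1}]. For example, for (i, j) = (0, 2) we minimise over 9 possible intermediate vertex sequences; the minimum is 5, attained along the walk 0 → 1 → 0 → 2.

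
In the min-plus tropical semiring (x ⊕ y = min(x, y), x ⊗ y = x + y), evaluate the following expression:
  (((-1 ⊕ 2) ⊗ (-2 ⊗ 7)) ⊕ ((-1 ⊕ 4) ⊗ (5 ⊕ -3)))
(((-1 ⊕ 2) ⊗ (-2 ⊗ 7)) ⊕ ((-1 ⊕ 4) ⊗ (5 ⊕ -3))) = -4

Expand innermost to outermost. Recall ⊕ takes the minimum of its arguments and ⊗ takes their sum. Working out the expression (((-1 ⊕ 2) ⊗ (-2 ⊗ 7)) ⊕ ((-1 ⊕ 4) ⊗ (5 ⊕ -3))) gives -4.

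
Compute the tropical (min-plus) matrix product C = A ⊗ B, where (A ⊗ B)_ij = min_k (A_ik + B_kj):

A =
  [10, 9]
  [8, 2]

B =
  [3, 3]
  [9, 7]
A ⊗ B =
  [13, 13]
  [11, 9]

Apply the min-plus product entry-by-entry:
  C[0][0] = min over k of (A[0][0] + B[0][0] = 10 + 3 = 13, A[0][1] + B[1][0] = 9 + 9 = 18) = 13 (attained at k = 0)
  C[0][1] = min over k of (A[0][0] + B[0][1] = 10 + 3 = 13, A[0][1] + B[1][1] = 9 + 7 = 16) = 13 (attained at k = 0)
  C[1][0] = min over k of (A[1][0] + B[0][0] = 8 + 3 = 11, A[1][1] + B[1][0] = 2 + 9 = 11) = 11 (attained at k = 0)
  C[1][1] = min over k of (A[1][0] + B[0][1] = 8 + 3 = 11, A[1][1] + B[1][1] = 2 + 7 = 9) = 9 (attained at k = 1)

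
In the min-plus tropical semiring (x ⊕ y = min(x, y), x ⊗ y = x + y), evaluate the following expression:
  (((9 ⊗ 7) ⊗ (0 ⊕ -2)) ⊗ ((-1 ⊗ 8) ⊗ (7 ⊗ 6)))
(((9 ⊗ 7) ⊗ (0 ⊕ -2)) ⊗ ((-1 ⊗ 8) ⊗ (7 ⊗ 6))) = 34

Expand innermost to outermost. Recall ⊕ takes the minimum of its arguments and ⊗ takes their sum. Working out the expression (((9 ⊗ 7) ⊗ (0 ⊕ -2)) ⊗ ((-1 ⊗ 8) ⊗ (7 ⊗ 6))) gives 34.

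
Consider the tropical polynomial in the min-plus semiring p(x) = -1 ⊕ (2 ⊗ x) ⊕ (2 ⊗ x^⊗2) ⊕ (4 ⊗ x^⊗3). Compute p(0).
p(0) = -1

A tropical monomial a ⊗ x^⊗i evaluates to a + i · x. Evaluating each term at x = 0:
  Term 0 contributes -1 + 0 · 0 = -1
  Term 1 contributes 2 + 1 · 0 = 2
  Term 2 contributes 2 + 2 · 0 = 2
  Term 3 contributes 4 + 3 · 0 = 4
p(0) = ⊕ of these = min[-1, 2, 2, 4] = -1.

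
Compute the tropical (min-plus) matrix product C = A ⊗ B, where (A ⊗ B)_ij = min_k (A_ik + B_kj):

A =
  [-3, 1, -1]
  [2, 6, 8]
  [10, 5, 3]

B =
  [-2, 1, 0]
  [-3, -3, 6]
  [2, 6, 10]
A ⊗ B =
  [-5, -2, -3]
  [0, 3, 2]
  [2, 2, 10]

Apply the min-plus product entry-by-entry:
  C[0][0] = min over k of (A[0][0] + B[0][0] = -3 + -2 = -5, A[0][1] + B[1][0] = 1 + -3 = -2, A[0][2] + B[2][0] = -1 + 2 = 1) = -5 (attained at k = 0)
  C[0][1] = min over k of (A[0][0] + B[0][1] = -3 + 1 = -2, A[0][1] + B[1][1] = 1 + -3 = -2, A[0][2] + B[2][1] = -1 + 6 = 5) = -2 (attained at k = 0)
  C[0][2] = min over k of (A[0][0] + B[0][2] = -3 + 0 = -3, A[0][1] + B[1][2] = 1 + 6 = 7, A[0][2] + B[2][2] = -1 + 10 = 9) = -3 (attained at k = 0)
  C[1][0] = min over k of (A[1][0] + B[0][0] = 2 + -2 = 0, A[1][1] + B[1][0] = 6 + -3 = 3, A[1][2] + B[2][0] = 8 + 2 = 10) = 0 (attained at k = 0)
  C[1][1] = min over k of (A[1][0] + B[0][1] = 2 + 1 = 3, A[1][1] + B[1][1] = 6 + -3 = 3, A[1][2] + B[2][1] = 8 + 6 = 14) = 3 (attained at k = 0)
  C[1][2] = min over k of (A[1][0] + B[0][2] = 2 + 0 = 2, A[1][1] + B[1][2] = 6 + 6 = 12, A[1][2] + B[2][2] = 8 + 10 = 18) = 2 (attained at k = 0)
  C[2][0] = min over k of (A[2][0] + B[0][0] = 10 + -2 = 8, A[2][1] + B[1][0] = 5 + -3 = 2, A[2][2] + B[2][0] = 3 + 2 = 5) = 2 (attained at k = 1)
  C[2][1] = min over k of (A[2][0] + B[0][1] = 10 + 1 = 11, A[2][1] + B[1][1] = 5 + -3 = 2, A[2][2] + B[2][1] = 3 + 6 = 9) = 2 (attained at k = 1)
  C[2][2] = min over k of (A[2][0] + B[0][2] = 10 + 0 = 10, A[2][1] + B[1][2] = 5 + 6 = 11, A[2][2] + B[2][2] = 3 + 10 = 13) = 10 (attained at k = 0)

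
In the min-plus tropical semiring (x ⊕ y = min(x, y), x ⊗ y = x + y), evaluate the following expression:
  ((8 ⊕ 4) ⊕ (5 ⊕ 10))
((8 ⊕ 4) ⊕ (5 ⊕ 10)) = 4

Expand innermost to outermost. Recall ⊕ takes the minimum of its arguments and ⊗ takes their sum. Working out the expression ((8 ⊕ 4) ⊕ (5 ⊕ 10)) gives 4.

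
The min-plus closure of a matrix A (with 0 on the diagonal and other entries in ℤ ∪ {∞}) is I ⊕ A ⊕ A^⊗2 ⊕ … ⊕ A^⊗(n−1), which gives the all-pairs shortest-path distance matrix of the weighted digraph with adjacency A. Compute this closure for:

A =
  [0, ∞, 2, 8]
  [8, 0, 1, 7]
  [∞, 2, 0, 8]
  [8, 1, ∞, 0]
Closure =
  [0, 4, 2, 8]
  [8, 0, 1, 7]
  [10, 2, 0, 8]
  [8, 1, 2, 0]

This is the Floyd-Warshall all-pairs shortest-path computation. For each intermediate vertex k = 0, 1, …, 3, update dist[i][j] ← min(dist[i][j], dist[i][k] + dist[k][j]). The final matrix gives, for each (i, j), the minimum total weight of any directed path from i to j (possibly empty when i = j).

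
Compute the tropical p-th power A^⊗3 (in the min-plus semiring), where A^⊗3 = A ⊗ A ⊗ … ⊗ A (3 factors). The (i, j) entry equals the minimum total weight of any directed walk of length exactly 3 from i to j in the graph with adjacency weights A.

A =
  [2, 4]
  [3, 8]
A^⊗3 =
  [6, 8]
  [7, 9]

Each entry (A^⊗3)_ij equals the minimum over all length-3 walks i = v_0 → v_1 → … → v_3 = j of Σ_t A[v_t][v_{t+1}]. For example, for (i, j) = (0, 1) we minimise over 4 possible intermediate vertex sequences; the minimum is 8, attained along the walk 0 → 0 → 0 → 1.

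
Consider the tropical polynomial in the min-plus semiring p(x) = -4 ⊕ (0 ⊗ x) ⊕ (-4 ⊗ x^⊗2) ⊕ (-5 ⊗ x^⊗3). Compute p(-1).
p(-1) = -8

A tropical monomial a ⊗ x^⊗i evaluates to a + i · x. Evaluating each term at x = -1:
  Term 0 contributes -4 + 0 · -1 = -4
  Term 1 contributes 0 + 1 · -1 = -1
  Term 2 contributes -4 + 2 · -1 = -6
  Term 3 contributes -5 + 3 · -1 = -8
p(-1) = ⊕ of these = min[-4, -1, -6, -8] = -8.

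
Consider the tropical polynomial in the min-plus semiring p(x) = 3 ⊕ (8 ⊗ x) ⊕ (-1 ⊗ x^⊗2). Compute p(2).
p(2) = 3

A tropical monomial a ⊗ x^⊗i evaluates to a + i · x. Evaluating each term at x = 2:
  Term 0 contributes 3 + 0 · 2 = 3
  Term 1 contributes 8 + 1 · 2 = 10
  Term 2 contributes -1 + 2 · 2 = 3
p(2) = ⊕ of these = min[3, 10, 3] = 3.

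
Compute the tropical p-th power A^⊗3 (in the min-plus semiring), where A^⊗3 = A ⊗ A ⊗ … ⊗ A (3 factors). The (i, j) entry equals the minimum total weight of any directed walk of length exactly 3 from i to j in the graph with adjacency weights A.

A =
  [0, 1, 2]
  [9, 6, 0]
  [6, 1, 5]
A^⊗3 =
  [0, 1, 1]
  [6, 6, 1]
  [6, 2, 6]

Each entry (A^⊗3)_ij equals the minimum over all length-3 walks i = v_0 → v_1 → … → v_3 = j of Σ_t A[v_t][v_{t+1}]. For example, for (i, j) = (0, 2) we minimise over 9 possible intermediate vertex sequences; the minimum is 1, attained along the walk 0 → 0 → 1 → 2.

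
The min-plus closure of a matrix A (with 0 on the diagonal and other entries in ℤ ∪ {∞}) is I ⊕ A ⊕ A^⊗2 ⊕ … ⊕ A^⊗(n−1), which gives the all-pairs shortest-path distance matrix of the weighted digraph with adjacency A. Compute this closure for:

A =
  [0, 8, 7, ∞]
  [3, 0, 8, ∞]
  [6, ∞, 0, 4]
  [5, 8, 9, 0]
Closure =
  [0, 8, 7, 11]
  [3, 0, 8, 12]
  [6, 12, 0, 4]
  [5, 8, 9, 0]

This is the Floyd-Warshall all-pairs shortest-path computation. For each intermediate vertex k = 0, 1, …, 3, update dist[i][j] ← min(dist[i][j], dist[i][k] + dist[k][j]). The final matrix gives, for each (i, j), the minimum total weight of any directed path from i to j (possibly empty when i = j).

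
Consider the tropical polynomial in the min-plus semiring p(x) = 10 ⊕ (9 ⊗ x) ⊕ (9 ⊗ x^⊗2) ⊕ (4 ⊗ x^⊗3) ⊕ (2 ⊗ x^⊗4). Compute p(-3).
p(-3) = -10

A tropical monomial a ⊗ x^⊗i evaluates to a + i · x. Evaluating each term at x = -3:
  Term 0 contributes 10 + 0 · -3 = 10
  Term 1 contributes 9 + 1 · -3 = 6
  Term 2 contributes 9 + 2 · -3 = 3
  Term 3 contributes 4 + 3 · -3 = -5
  Term 4 contributes 2 + 4 · -3 = -10
p(-3) = ⊕ of these = min[10, 6, 3, -5, -10] = -10.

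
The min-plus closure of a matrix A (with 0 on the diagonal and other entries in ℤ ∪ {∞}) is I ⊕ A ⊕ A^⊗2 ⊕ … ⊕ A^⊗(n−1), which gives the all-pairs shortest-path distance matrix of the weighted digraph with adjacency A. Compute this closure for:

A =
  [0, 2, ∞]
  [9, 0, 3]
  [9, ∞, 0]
Closure =
  [0, 2, 5]
  [9, 0, 3]
  [9, 11, 0]

This is the Floyd-Warshall all-pairs shortest-path computation. For each intermediate vertex k = 0, 1, …, 2, update dist[i][j] ← min(dist[i][j], dist[i][k] + dist[k][j]). The final matrix gives, for each (i, j), the minimum total weight of any directed path from i to j (possibly empty when i = j).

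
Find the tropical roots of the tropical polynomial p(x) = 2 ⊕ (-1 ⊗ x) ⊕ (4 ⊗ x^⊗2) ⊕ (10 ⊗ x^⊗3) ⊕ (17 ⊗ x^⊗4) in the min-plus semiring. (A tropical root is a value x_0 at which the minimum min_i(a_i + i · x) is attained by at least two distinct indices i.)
Roots: {-7, -6, -5, 3}

Each tropical root is a break point of the lower envelope of the lines y = a_i + i · x (there are 5 lines, with slopes 0, 1, ..., 4). Only the lines that attain the minimum somewhere contribute to roots; other lines are dominated. Here the surviving (envelope) indices are i = 4, i = 3, i = 2, i = 1, i = 0.
Intersections between consecutive envelope lines give the roots: for adjacent envelope indices i < j the intersection is x = (a_i − a_j) / (j − i). Reading off the sorted break points: {-7, -6, -5, 3}.
Verification: at each break x_0, at least two indices attain the minimum of min_i(a_i + i · x_0).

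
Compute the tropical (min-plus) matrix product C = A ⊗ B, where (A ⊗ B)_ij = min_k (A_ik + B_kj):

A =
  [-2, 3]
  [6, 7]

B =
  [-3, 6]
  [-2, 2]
A ⊗ B =
  [-5, 4]
  [3, 9]

Apply the min-plus product entry-by-entry:
  C[0][0] = min over k of (A[0][0] + B[0][0] = -2 + -3 = -5, A[0][1] + B[1][0] = 3 + -2 = 1) = -5 (attained at k = 0)
  C[0][1] = min over k of (A[0][0] + B[0][1] = -2 + 6 = 4, A[0][1] + B[1][1] = 3 + 2 = 5) = 4 (attained at k = 0)
  C[1][0] = min over k of (A[1][0] + B[0][0] = 6 + -3 = 3, A[1][1] + B[1][0] = 7 + -2 = 5) = 3 (attained at k = 0)
  C[1][1] = min over k of (A[1][0] + B[0][1] = 6 + 6 = 12, A[1][1] + B[1][1] = 7 + 2 = 9) = 9 (attained at k = 1)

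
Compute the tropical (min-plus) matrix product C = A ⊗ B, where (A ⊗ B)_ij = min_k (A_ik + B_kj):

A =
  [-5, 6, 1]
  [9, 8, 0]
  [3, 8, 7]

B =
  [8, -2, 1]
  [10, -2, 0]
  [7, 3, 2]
A ⊗ B =
  [3, -7, -4]
  [7, 3, 2]
  [11, 1, 4]

Apply the min-plus product entry-by-entry:
  C[0][0] = min over k of (A[0][0] + B[0][0] = -5 + 8 = 3, A[0][1] + B[1][0] = 6 + 10 = 16, A[0][2] + B[2][0] = 1 + 7 = 8) = 3 (attained at k = 0)
  C[0][1] = min over k of (A[0][0] + B[0][1] = -5 + -2 = -7, A[0][1] + B[1][1] = 6 + -2 = 4, A[0][2] + B[2][1] = 1 + 3 = 4) = -7 (attained at k = 0)
  C[0][2] = min over k of (A[0][0] + B[0][2] = -5 + 1 = -4, A[0][1] + B[1][2] = 6 + 0 = 6, A[0][2] + B[2][2] = 1 + 2 = 3) = -4 (attained at k = 0)
  C[1][0] = min over k of (A[1][0] + B[0][0] = 9 + 8 = 17, A[1][1] + B[1][0] = 8 + 10 = 18, A[1][2] + B[2][0] = 0 + 7 = 7) = 7 (attained at k = 2)
  C[1][1] = min over k of (A[1][0] + B[0][1] = 9 + -2 = 7, A[1][1] + B[1][1] = 8 + -2 = 6, A[1][2] + B[2][1] = 0 + 3 = 3) = 3 (attained at k = 2)
  C[1][2] = min over k of (A[1][0] + B[0][2] = 9 + 1 = 10, A[1][1] + B[1][2] = 8 + 0 = 8, A[1][2] + B[2][2] = 0 + 2 = 2) = 2 (attained at k = 2)
  C[2][0] = min over k of (A[2][0] + B[0][0] = 3 + 8 = 11, A[2][1] + B[1][0] = 8 + 10 = 18, A[2][2] + B[2][0] = 7 + 7 = 14) = 11 (attained at k = 0)
  C[2][1] = min over k of (A[2][0] + B[0][1] = 3 + -2 = 1, A[2][1] + B[1][1] = 8 + -2 = 6, A[2][2] + B[2][1] = 7 + 3 = 10) = 1 (attained at k = 0)
  C[2][2] = min over k of (A[2][0] + B[0][2] = 3 + 1 = 4, A[2][1] + B[1][2] = 8 + 0 = 8, A[2][2] + B[2][2] = 7 + 2 = 9) = 4 (attained at k = 0)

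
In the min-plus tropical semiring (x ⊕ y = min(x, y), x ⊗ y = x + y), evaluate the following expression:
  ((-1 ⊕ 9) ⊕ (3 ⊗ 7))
((-1 ⊕ 9) ⊕ (3 ⊗ 7)) = -1

Expand innermost to outermost. Recall ⊕ takes the minimum of its arguments and ⊗ takes their sum. Working out the expression ((-1 ⊕ 9) ⊕ (3 ⊗ 7)) gives -1.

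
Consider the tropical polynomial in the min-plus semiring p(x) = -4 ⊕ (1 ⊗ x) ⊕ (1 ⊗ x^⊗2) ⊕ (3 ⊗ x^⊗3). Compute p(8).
p(8) = -4

A tropical monomial a ⊗ x^⊗i evaluates to a + i · x. Evaluating each term at x = 8:
  Term 0 contributes -4 + 0 · 8 = -4
  Term 1 contributes 1 + 1 · 8 = 9
  Term 2 contributes 1 + 2 · 8 = 17
  Term 3 contributes 3 + 3 · 8 = 27
p(8) = ⊕ of these = min[-4, 9, 17, 27] = -4.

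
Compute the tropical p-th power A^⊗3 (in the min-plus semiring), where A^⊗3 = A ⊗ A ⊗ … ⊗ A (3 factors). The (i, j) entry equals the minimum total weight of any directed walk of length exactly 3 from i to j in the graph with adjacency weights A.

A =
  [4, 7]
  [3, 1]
A^⊗3 =
  [11, 9]
  [5, 3]

Each entry (A^⊗3)_ij equals the minimum over all length-3 walks i = v_0 → v_1 → … → v_3 = j of Σ_t A[v_t][v_{t+1}]. For example, for (i, j) = (0, 1) we minimise over 4 possible intermediate vertex sequences; the minimum is 9, attained along the walk 0 → 1 → 1 → 1.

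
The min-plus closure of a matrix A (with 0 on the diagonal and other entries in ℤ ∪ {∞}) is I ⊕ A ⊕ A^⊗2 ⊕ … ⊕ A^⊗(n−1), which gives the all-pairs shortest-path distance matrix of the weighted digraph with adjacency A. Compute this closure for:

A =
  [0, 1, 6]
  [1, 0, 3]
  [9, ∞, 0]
Closure =
  [0, 1, 4]
  [1, 0, 3]
  [9, 10, 0]

This is the Floyd-Warshall all-pairs shortest-path computation. For each intermediate vertex k = 0, 1, …, 2, update dist[i][j] ← min(dist[i][j], dist[i][k] + dist[k][j]). The final matrix gives, for each (i, j), the minimum total weight of any directed path from i to j (possibly empty when i = j).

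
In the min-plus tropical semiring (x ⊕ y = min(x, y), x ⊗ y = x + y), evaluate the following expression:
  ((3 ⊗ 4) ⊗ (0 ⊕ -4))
((3 ⊗ 4) ⊗ (0 ⊕ -4)) = 3

Expand innermost to outermost. Recall ⊕ takes the minimum of its arguments and ⊗ takes their sum. Working out the expression ((3 ⊗ 4) ⊗ (0 ⊕ -4)) gives 3.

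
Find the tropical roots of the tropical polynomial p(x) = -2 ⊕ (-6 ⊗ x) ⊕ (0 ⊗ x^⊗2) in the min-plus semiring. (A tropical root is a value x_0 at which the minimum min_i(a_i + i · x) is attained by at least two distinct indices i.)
Roots: {-6, 4}

Each tropical root is a break point of the lower envelope of the lines y = a_i + i · x (there are 3 lines, with slopes 0, 1, ..., 2). Only the lines that attain the minimum somewhere contribute to roots; other lines are dominated. Here the surviving (envelope) indices are i = 2, i = 1, i = 0.
Intersections between consecutive envelope lines give the roots: for adjacent envelope indices i < j the intersection is x = (a_i − a_j) / (j − i). Reading off the sorted break points: {-6, 4}.
Verification: at each break x_0, at least two indices attain the minimum of min_i(a_i + i · x_0).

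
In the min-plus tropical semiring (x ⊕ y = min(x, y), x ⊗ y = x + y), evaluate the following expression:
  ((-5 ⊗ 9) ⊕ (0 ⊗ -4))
((-5 ⊗ 9) ⊕ (0 ⊗ -4)) = -4

Expand innermost to outermost. Recall ⊕ takes the minimum of its arguments and ⊗ takes their sum. Working out the expression ((-5 ⊗ 9) ⊕ (0 ⊗ -4)) gives -4.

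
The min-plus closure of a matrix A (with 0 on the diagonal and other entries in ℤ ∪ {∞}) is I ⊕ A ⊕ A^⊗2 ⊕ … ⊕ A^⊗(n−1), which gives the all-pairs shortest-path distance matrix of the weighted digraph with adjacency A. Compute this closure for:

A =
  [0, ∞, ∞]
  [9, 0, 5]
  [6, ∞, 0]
Closure =
  [0, ∞, ∞]
  [9, 0, 5]
  [6, ∞, 0]

This is the Floyd-Warshall all-pairs shortest-path computation. For each intermediate vertex k = 0, 1, …, 2, update dist[i][j] ← min(dist[i][j], dist[i][k] + dist[k][j]). The final matrix gives, for each (i, j), the minimum total weight of any directed path from i to j (possibly empty when i = j).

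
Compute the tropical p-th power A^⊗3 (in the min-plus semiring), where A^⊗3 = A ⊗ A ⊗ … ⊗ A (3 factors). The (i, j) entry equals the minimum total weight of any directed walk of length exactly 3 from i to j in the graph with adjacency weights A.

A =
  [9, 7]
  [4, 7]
A^⊗3 =
  [18, 18]
  [15, 18]

Each entry (A^⊗3)_ij equals the minimum over all length-3 walks i = v_0 → v_1 → … → v_3 = j of Σ_t A[v_t][v_{t+1}]. For example, for (i, j) = (0, 1) we minimise over 4 possible intermediate vertex sequences; the minimum is 18, attained along the walk 0 → 1 → 0 → 1.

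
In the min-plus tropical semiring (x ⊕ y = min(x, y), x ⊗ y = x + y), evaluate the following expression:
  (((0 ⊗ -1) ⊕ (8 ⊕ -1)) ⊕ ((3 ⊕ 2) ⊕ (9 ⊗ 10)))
(((0 ⊗ -1) ⊕ (8 ⊕ -1)) ⊕ ((3 ⊕ 2) ⊕ (9 ⊗ 10))) = -1

Expand innermost to outermost. Recall ⊕ takes the minimum of its arguments and ⊗ takes their sum. Working out the expression (((0 ⊗ -1) ⊕ (8 ⊕ -1)) ⊕ ((3 ⊕ 2) ⊕ (9 ⊗ 10))) gives -1.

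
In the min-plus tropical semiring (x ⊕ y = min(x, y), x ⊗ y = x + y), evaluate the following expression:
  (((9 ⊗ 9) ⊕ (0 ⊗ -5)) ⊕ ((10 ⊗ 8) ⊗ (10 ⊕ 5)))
(((9 ⊗ 9) ⊕ (0 ⊗ -5)) ⊕ ((10 ⊗ 8) ⊗ (10 ⊕ 5))) = -5

Expand innermost to outermost. Recall ⊕ takes the minimum of its arguments and ⊗ takes their sum. Working out the expression (((9 ⊗ 9) ⊕ (0 ⊗ -5)) ⊕ ((10 ⊗ 8) ⊗ (10 ⊕ 5))) gives -5.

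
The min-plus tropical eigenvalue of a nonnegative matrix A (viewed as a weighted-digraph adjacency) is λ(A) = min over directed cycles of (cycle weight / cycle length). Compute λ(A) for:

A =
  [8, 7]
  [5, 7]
λ(A) = 6

Enumerate directed cycles and compute their means (weight / length). Sample:
  cycle 0 → 0: weight = 8, length = 1, mean = 8/1 ≈ 8.000
  cycle 1 → 1: weight = 7, length = 1, mean = 7/1 ≈ 7.000
  cycle 0 → 1 → 0: weight = 12, length = 2, mean = 12/2 ≈ 6.000
  cycle 1 → 0 → 1: weight = 12, length = 2, mean = 12/2 ≈ 6.000
Minimum mean = 6.000, attained e.g. along the cycle 0 → 1 → 0 with weight 12 and length 2. So λ(A) = 12/2 = 6.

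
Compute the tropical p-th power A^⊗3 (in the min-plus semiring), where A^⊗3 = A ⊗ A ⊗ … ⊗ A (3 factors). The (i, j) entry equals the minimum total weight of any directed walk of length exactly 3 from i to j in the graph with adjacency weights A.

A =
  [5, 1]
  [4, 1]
A^⊗3 =
  [6, 3]
  [6, 3]

Each entry (A^⊗3)_ij equals the minimum over all length-3 walks i = v_0 → v_1 → … → v_3 = j of Σ_t A[v_t][v_{t+1}]. For example, for (i, j) = (0, 1) we minimise over 4 possible intermediate vertex sequences; the minimum is 3, attained along the walk 0 → 1 → 1 → 1.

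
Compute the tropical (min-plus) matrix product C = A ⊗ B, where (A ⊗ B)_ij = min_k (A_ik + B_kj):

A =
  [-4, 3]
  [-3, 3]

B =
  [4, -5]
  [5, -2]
A ⊗ B =
  [0, -9]
  [1, -8]

Apply the min-plus product entry-by-entry:
  C[0][0] = min over k of (A[0][0] + B[0][0] = -4 + 4 = 0, A[0][1] + B[1][0] = 3 + 5 = 8) = 0 (attained at k = 0)
  C[0][1] = min over k of (A[0][0] + B[0][1] = -4 + -5 = -9, A[0][1] + B[1][1] = 3 + -2 = 1) = -9 (attained at k = 0)
  C[1][0] = min over k of (A[1][0] + B[0][0] = -3 + 4 = 1, A[1][1] + B[1][0] = 3 + 5 = 8) = 1 (attained at k = 0)
  C[1][1] = min over k of (A[1][0] + B[0][1] = -3 + -5 = -8, A[1][1] + B[1][1] = 3 + -2 = 1) = -8 (attained at k = 0)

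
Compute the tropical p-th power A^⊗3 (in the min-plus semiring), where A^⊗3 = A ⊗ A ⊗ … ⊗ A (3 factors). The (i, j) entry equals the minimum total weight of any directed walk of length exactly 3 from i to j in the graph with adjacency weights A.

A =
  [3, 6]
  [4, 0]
A^⊗3 =
  [9, 6]
  [4, 0]

Each entry (A^⊗3)_ij equals the minimum over all length-3 walks i = v_0 → v_1 → … → v_3 = j of Σ_t A[v_t][v_{t+1}]. For example, for (i, j) = (0, 1) we minimise over 4 possible intermediate vertex sequences; the minimum is 6, attained along the walk 0 → 1 → 1 → 1.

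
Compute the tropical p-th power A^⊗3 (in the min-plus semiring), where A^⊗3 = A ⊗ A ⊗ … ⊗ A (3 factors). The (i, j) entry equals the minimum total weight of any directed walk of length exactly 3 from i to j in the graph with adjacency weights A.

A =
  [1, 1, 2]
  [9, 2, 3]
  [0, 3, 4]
A^⊗3 =
  [3, 3, 4]
  [4, 4, 5]
  [2, 2, 3]

Each entry (A^⊗3)_ij equals the minimum over all length-3 walks i = v_0 → v_1 → … → v_3 = j of Σ_t A[v_t][v_{t+1}]. For example, for (i, j) = (0, 2) we minimise over 9 possible intermediate vertex sequences; the minimum is 4, attained along the walk 0 → 0 → 0 → 2.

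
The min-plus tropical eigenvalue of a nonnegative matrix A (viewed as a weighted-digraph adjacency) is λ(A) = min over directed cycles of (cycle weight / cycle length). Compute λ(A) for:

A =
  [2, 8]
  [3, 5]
λ(A) = 2

Enumerate directed cycles and compute their means (weight / length). Sample:
  cycle 0 → 0: weight = 2, length = 1, mean = 2/1 ≈ 2.000
  cycle 1 → 1: weight = 5, length = 1, mean = 5/1 ≈ 5.000
  cycle 0 → 1 → 0: weight = 11, length = 2, mean = 11/2 ≈ 5.500
  cycle 1 → 0 → 1: weight = 11, length = 2, mean = 11/2 ≈ 5.500
Minimum mean = 2.000, attained e.g. along the cycle 0 → 0 with weight 2 and length 1. So λ(A) = 2/1 = 2.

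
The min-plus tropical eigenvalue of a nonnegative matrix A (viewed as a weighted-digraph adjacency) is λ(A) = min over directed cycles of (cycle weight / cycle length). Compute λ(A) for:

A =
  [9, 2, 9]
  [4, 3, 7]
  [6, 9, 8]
λ(A) = 3

Enumerate directed cycles and compute their means (weight / length). Sample:
  cycle 0 → 0: weight = 9, length = 1, mean = 9/1 ≈ 9.000
  cycle 1 → 1: weight = 3, length = 1, mean = 3/1 ≈ 3.000
  cycle 2 → 2: weight = 8, length = 1, mean = 8/1 ≈ 8.000
  cycle 0 → 1 → 0: weight = 6, length = 2, mean = 6/2 ≈ 3.000
  cycle 0 → 2 → 0: weight = 15, length = 2, mean = 15/2 ≈ 7.500
  cycle 1 → 0 → 1: weight = 6, length = 2, mean = 6/2 ≈ 3.000
Minimum mean = 3.000, attained e.g. along the cycle 1 → 1 with weight 3 and length 1. So λ(A) = 3/1 = 3.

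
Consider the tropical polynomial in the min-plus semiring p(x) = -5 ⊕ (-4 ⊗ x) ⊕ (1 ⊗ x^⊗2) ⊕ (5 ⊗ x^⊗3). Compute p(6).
p(6) = -5

A tropical monomial a ⊗ x^⊗i evaluates to a + i · x. Evaluating each term at x = 6:
  Term 0 contributes -5 + 0 · 6 = -5
  Term 1 contributes -4 + 1 · 6 = 2
  Term 2 contributes 1 + 2 · 6 = 13
  Term 3 contributes 5 + 3 · 6 = 23
p(6) = ⊕ of these = min[-5, 2, 13, 23] = -5.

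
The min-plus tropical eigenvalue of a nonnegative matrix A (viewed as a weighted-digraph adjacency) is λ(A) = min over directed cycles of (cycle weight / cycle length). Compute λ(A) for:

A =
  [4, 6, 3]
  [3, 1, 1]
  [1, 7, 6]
λ(A) = 1

Enumerate directed cycles and compute their means (weight / length). Sample:
  cycle 0 → 0: weight = 4, length = 1, mean = 4/1 ≈ 4.000
  cycle 1 → 1: weight = 1, length = 1, mean = 1/1 ≈ 1.000
  cycle 2 → 2: weight = 6, length = 1, mean = 6/1 ≈ 6.000
  cycle 0 → 1 → 0: weight = 9, length = 2, mean = 9/2 ≈ 4.500
  cycle 0 → 2 → 0: weight = 4, length = 2, mean = 4/2 ≈ 2.000
  cycle 1 → 0 → 1: weight = 9, length = 2, mean = 9/2 ≈ 4.500
Minimum mean = 1.000, attained e.g. along the cycle 1 → 1 with weight 1 and length 1. So λ(A) = 1/1 = 1.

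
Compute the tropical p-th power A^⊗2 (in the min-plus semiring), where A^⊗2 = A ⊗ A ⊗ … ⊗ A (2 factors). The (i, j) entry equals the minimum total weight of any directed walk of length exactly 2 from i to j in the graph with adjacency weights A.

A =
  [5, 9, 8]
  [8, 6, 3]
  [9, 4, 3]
A^⊗2 =
  [10, 12, 11]
  [12, 7, 6]
  [12, 7, 6]

Each entry (A^⊗2)_ij equals the minimum over all length-2 walks i = v_0 → v_1 → … → v_2 = j of Σ_t A[v_t][v_{t+1}]. For example, for (i, j) = (0, 2) we minimise over 3 possible intermediate vertex sequences; the minimum is 11, attained along the walk 0 → 2 → 2.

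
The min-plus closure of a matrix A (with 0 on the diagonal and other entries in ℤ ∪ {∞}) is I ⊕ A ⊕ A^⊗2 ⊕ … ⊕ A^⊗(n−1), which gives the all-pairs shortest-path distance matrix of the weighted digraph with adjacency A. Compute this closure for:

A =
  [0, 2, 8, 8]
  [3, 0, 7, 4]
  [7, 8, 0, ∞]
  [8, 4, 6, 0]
Closure =
  [0, 2, 8, 6]
  [3, 0, 7, 4]
  [7, 8, 0, 12]
  [7, 4, 6, 0]

This is the Floyd-Warshall all-pairs shortest-path computation. For each intermediate vertex k = 0, 1, …, 3, update dist[i][j] ← min(dist[i][j], dist[i][k] + dist[k][j]). The final matrix gives, for each (i, j), the minimum total weight of any directed path from i to j (possibly empty when i = j).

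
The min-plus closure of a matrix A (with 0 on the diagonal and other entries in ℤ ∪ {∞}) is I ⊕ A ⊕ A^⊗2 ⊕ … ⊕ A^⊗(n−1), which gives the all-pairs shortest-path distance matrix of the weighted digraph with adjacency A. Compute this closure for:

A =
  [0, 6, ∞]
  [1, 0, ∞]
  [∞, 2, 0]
Closure =
  [0, 6, ∞]
  [1, 0, ∞]
  [3, 2, 0]

This is the Floyd-Warshall all-pairs shortest-path computation. For each intermediate vertex k = 0, 1, …, 2, update dist[i][j] ← min(dist[i][j], dist[i][k] + dist[k][j]). The final matrix gives, for each (i, j), the minimum total weight of any directed path from i to j (possibly empty when i = j).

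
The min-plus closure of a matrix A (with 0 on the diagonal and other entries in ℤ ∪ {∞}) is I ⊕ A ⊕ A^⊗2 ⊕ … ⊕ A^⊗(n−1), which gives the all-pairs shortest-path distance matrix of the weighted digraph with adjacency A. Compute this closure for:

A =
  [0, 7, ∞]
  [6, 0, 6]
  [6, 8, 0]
Closure =
  [0, 7, 13]
  [6, 0, 6]
  [6, 8, 0]

This is the Floyd-Warshall all-pairs shortest-path computation. For each intermediate vertex k = 0, 1, …, 2, update dist[i][j] ← min(dist[i][j], dist[i][k] + dist[k][j]). The final matrix gives, for each (i, j), the minimum total weight of any directed path from i to j (possibly empty when i = j).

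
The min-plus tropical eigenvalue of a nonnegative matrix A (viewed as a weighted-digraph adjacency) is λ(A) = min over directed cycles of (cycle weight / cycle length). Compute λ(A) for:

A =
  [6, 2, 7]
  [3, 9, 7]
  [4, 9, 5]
λ(A) = 5/2

Enumerate directed cycles and compute their means (weight / length). Sample:
  cycle 0 → 0: weight = 6, length = 1, mean = 6/1 ≈ 6.000
  cycle 1 → 1: weight = 9, length = 1, mean = 9/1 ≈ 9.000
  cycle 2 → 2: weight = 5, length = 1, mean = 5/1 ≈ 5.000
  cycle 0 → 1 → 0: weight = 5, length = 2, mean = 5/2 ≈ 2.500
  cycle 0 → 2 → 0: weight = 11, length = 2, mean = 11/2 ≈ 5.500
  cycle 1 → 0 → 1: weight = 5, length = 2, mean = 5/2 ≈ 2.500
Minimum mean = 2.500, attained e.g. along the cycle 0 → 1 → 0 with weight 5 and length 2. So λ(A) = 5/2 = 5/2.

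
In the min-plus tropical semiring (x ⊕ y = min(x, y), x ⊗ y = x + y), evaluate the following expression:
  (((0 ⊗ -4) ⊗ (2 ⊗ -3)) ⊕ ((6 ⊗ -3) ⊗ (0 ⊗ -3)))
(((0 ⊗ -4) ⊗ (2 ⊗ -3)) ⊕ ((6 ⊗ -3) ⊗ (0 ⊗ -3))) = -5

Expand innermost to outermost. Recall ⊕ takes the minimum of its arguments and ⊗ takes their sum. Working out the expression (((0 ⊗ -4) ⊗ (2 ⊗ -3)) ⊕ ((6 ⊗ -3) ⊗ (0 ⊗ -3))) gives -5.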